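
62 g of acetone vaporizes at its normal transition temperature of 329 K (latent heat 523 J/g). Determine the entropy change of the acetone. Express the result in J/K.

ΔS = 98.6 J/K

Heat absorbed by the substance: Q = mL = 62 × 523 = 32426 J.
At constant T, ΔS = Q_rev/T = 32426 / 329 = 98.6 J/K.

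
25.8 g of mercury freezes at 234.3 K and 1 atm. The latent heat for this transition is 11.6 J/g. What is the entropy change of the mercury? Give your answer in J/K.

Heat released by the substance: Q = −mL = −25.8 × 11.6 = −299.28 J.
At constant T, ΔS = Q_rev/T = −299.28 / 234.3 = -1.28 J/K.

ΔS = -1.28 J/K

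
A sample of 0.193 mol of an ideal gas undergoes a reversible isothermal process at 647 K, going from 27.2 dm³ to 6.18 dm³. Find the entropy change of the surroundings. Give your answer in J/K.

ΔS_surr = 2.38 J/K

For an isothermal ideal gas ΔS_gas = nR ln(V₂/V₁) = 0.193 × 8.314 × ln(6.18/27.2) = -2.38 J/K.
The process is reversible, so ΔS_surr = −ΔS_gas = 2.38 J/K and ΔS_universe = 0.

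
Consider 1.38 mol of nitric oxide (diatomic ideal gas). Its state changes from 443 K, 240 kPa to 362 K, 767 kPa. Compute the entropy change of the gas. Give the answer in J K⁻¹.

ΔS = nC_p ln(T₂/T₁) − nR ln(P₂/P₁), with C_p = 7R/2 = 29.1 J mol⁻¹ K⁻¹ for a diatomic ideal gas.
ΔS = 1.38 × [29.1 × ln(362/443) − 8.314 × ln(767/240)] = -21.4 J/K.

ΔS = -21.4 J/K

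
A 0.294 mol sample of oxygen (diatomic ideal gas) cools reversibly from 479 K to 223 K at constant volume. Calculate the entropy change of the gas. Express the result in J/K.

ΔS = -4.67 J/K

At constant volume, ΔS = nC_V ln(T₂/T₁) with C_V = 5R/2 = 20.79 J mol⁻¹ K⁻¹.
ΔS = 0.294 × 20.79 × ln(223/479) = -4.67 J/K.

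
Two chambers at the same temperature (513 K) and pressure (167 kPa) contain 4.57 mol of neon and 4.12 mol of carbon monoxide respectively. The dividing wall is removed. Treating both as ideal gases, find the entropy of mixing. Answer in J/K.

ΔS_mix = 50 J/K

Mole fractions: x_A = 4.57/8.69 = 0.526, x_B = 0.474.
ΔS_mix = −R(n_A ln x_A + n_B ln x_B) = −8.314 × (4.57 ln 0.526 + 4.12 ln 0.474) = 50 J/K.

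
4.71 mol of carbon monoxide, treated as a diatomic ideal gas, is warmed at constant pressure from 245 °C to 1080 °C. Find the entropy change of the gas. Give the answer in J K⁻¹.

ΔS = 132 J/K

In kelvin: T₁ = 518.15 K, T₂ = 1353.15 K. At constant pressure, ΔS = nC_p ln(T₂/T₁) with C_p = 7R/2 = 29.1 J mol⁻¹ K⁻¹.
ΔS = 4.71 × 29.1 × ln(1353.15/518.15) = 132 J/K.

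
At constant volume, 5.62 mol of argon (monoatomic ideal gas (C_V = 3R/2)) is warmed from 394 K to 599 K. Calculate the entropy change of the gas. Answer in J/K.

ΔS = 29.4 J/K

At constant volume, ΔS = nC_V ln(T₂/T₁) with C_V = 3R/2 = 12.47 J mol⁻¹ K⁻¹.
ΔS = 5.62 × 12.47 × ln(599/394) = 29.4 J/K.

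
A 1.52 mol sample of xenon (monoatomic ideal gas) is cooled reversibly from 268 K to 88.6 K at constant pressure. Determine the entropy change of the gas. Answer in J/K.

ΔS = -35 J/K

At constant pressure, ΔS = nC_p ln(T₂/T₁) with C_p = 5R/2 = 20.79 J mol⁻¹ K⁻¹.
ΔS = 1.52 × 20.79 × ln(88.6/268) = -35 J/K.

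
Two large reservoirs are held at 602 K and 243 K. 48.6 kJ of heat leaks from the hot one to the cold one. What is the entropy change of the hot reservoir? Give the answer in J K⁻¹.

The hot reservoir loses heat Q, so ΔS_hot = −Q/T_H = −48600/602 = -80.7 J/K.

ΔS_hot = -80.7 J/K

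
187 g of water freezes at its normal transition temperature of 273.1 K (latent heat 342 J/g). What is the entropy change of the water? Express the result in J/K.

ΔS = -234 J/K

Heat released by the substance: Q = −mL = −187 × 342 = −63954 J.
At constant T, ΔS = Q_rev/T = −63954 / 273.1 = -234 J/K.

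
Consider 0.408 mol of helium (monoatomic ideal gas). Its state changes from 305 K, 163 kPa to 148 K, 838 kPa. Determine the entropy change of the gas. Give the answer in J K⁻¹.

ΔS = -11.7 J/K

ΔS = nC_p ln(T₂/T₁) − nR ln(P₂/P₁), with C_p = 5R/2 = 20.79 J mol⁻¹ K⁻¹ for a monoatomic ideal gas.
ΔS = 0.408 × [20.79 × ln(148/305) − 8.314 × ln(838/163)] = -11.7 J/K.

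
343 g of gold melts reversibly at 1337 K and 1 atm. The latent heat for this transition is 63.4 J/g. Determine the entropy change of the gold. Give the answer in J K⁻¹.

Heat absorbed by the substance: Q = mL = 343 × 63.4 = 21746.2 J.
At constant T, ΔS = Q_rev/T = 21746.2 / 1337 = 16.3 J/K.

ΔS = 16.3 J/K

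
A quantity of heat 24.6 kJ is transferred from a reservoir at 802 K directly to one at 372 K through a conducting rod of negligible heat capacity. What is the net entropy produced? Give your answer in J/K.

ΔS_total = 35.5 J/K

ΔS_hot = −Q/T_H = −24600/802 = -30.67 J/K and ΔS_cold = +Q/T_C = 24600/372 = 66.13 J/K.
ΔS_total = -30.67 + 66.13 = 35.5 J/K, positive as the second law requires.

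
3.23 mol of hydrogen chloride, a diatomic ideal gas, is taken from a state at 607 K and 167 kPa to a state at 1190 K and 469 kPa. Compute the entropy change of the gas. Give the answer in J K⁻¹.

ΔS = nC_p ln(T₂/T₁) − nR ln(P₂/P₁), with C_p = 7R/2 = 29.1 J mol⁻¹ K⁻¹ for a diatomic ideal gas.
ΔS = 3.23 × [29.1 × ln(1190/607) − 8.314 × ln(469/167)] = 35.5 J/K.

ΔS = 35.5 J/K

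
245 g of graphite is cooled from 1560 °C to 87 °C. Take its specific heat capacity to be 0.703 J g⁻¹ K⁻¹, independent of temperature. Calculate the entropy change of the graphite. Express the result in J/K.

ΔS = -280 J/K

In kelvin: T₁ = 1833.15 K, T₂ = 360.15 K. ΔS = ∫dQ_rev/T = m c ln(T₂/T₁) = 245 × 0.703 × ln(360.15/1833.15) = -280 J/K.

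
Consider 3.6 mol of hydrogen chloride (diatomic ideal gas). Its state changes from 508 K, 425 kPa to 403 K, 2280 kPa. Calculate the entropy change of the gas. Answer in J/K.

ΔS = -74.5 J/K

ΔS = nC_p ln(T₂/T₁) − nR ln(P₂/P₁), with C_p = 7R/2 = 29.1 J mol⁻¹ K⁻¹ for a diatomic ideal gas.
ΔS = 3.6 × [29.1 × ln(403/508) − 8.314 × ln(2280/425)] = -74.5 J/K.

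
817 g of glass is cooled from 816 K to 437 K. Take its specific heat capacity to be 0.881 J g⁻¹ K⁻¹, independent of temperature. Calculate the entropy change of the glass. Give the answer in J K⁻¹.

ΔS = ∫dQ_rev/T = m c ln(T₂/T₁) = 817 × 0.881 × ln(437/816) = -449 J/K.

ΔS = -449 J/K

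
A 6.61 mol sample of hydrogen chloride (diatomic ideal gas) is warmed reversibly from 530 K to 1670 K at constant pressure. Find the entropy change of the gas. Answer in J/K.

At constant pressure, ΔS = nC_p ln(T₂/T₁) with C_p = 7R/2 = 29.1 J mol⁻¹ K⁻¹.
ΔS = 6.61 × 29.1 × ln(1670/530) = 221 J/K.

ΔS = 221 J/K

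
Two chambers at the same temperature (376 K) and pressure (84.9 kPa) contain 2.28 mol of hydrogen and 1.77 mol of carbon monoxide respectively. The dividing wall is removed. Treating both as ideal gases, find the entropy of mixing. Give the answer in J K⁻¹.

ΔS_mix = 23.1 J/K

Mole fractions: x_A = 2.28/4.05 = 0.563, x_B = 0.437.
ΔS_mix = −R(n_A ln x_A + n_B ln x_B) = −8.314 × (2.28 ln 0.563 + 1.77 ln 0.437) = 23.1 J/K.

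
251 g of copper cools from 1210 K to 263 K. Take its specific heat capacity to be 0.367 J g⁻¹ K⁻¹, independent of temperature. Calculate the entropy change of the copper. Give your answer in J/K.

ΔS = -141 J/K

ΔS = ∫dQ_rev/T = m c ln(T₂/T₁) = 251 × 0.367 × ln(263/1210) = -141 J/K.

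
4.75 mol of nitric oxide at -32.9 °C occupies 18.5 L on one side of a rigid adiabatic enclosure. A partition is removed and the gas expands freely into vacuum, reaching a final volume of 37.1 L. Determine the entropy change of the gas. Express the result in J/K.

ΔS_gas = 27.5 J/K

For an ideal gas in free expansion Q = 0 and W = 0, so T is unchanged.
Entropy is a state function; using a reversible isothermal path, ΔS_gas = nR ln(V₂/V₁) = 4.75 × 8.314 × ln(37.1/18.5) = 27.5 J/K.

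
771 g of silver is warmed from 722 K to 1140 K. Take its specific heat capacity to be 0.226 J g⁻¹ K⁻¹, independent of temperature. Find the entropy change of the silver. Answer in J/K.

ΔS = ∫dQ_rev/T = m c ln(T₂/T₁) = 771 × 0.226 × ln(1140/722) = 79.6 J/K.

ΔS = 79.6 J/K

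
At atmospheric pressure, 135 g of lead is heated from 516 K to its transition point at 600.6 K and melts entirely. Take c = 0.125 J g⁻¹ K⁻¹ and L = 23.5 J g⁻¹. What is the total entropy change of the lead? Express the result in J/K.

Warming step: ΔS₁ = m c ln(T_tr/T_i) = 135 × 0.125 × ln(600.6/516) = 2.562 J/K.
Phase change: ΔS₂ = +mL/T_tr = 135 × 23.5 / 600.6 = 5.282 J/K.
ΔS_total = (2.562) + (5.282) = 7.84 J/K.

ΔS = 7.84 J/K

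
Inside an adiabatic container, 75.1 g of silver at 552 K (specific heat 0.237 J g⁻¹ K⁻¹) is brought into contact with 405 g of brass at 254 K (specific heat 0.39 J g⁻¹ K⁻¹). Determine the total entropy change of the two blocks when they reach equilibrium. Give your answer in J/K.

Energy balance: T_f = (m₁c₁T₁ + m₂c₂T₂)/(m₁c₁ + m₂c₂) = 284.18 K.
ΔS₁ = m₁c₁ ln(T_f/T₁) = 17.7987 × ln(284.18/552) = -11.817 J/K.
ΔS₂ = m₂c₂ ln(T_f/T₂) = 157.95 × ln(284.18/254) = 17.733 J/K.
ΔS_total = -11.817 + 17.733 = 5.92 J/K.

ΔS_total = 5.92 J/K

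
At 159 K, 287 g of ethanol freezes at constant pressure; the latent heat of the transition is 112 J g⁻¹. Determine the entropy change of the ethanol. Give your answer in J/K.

Heat released by the substance: Q = −mL = −287 × 112 = −32144 J.
At constant T, ΔS = Q_rev/T = −32144 / 159 = -202 J/K.

ΔS = -202 J/K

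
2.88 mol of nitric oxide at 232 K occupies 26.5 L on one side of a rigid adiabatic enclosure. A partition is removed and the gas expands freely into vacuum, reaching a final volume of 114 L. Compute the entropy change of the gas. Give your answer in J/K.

For an ideal gas in free expansion Q = 0 and W = 0, so T is unchanged.
Entropy is a state function; using a reversible isothermal path, ΔS_gas = nR ln(V₂/V₁) = 2.88 × 8.314 × ln(114/26.5) = 34.9 J/K.

ΔS_gas = 34.9 J/K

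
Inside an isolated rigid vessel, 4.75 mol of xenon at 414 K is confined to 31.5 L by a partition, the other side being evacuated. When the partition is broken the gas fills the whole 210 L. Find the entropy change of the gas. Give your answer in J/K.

ΔS_gas = 74.9 J/K

No heat is exchanged and no work is done, so the ideal-gas temperature stays constant.
Entropy is a state function; using a reversible isothermal path, ΔS_gas = nR ln(V₂/V₁) = 4.75 × 8.314 × ln(210/31.5) = 74.9 J/K.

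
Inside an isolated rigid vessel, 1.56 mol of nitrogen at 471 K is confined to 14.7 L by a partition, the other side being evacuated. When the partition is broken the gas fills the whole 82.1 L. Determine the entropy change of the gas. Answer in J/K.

No heat is exchanged and no work is done, so the ideal-gas temperature stays constant.
Entropy is a state function; using a reversible isothermal path, ΔS_gas = nR ln(V₂/V₁) = 1.56 × 8.314 × ln(82.1/14.7) = 22.3 J/K.

ΔS_gas = 22.3 J/K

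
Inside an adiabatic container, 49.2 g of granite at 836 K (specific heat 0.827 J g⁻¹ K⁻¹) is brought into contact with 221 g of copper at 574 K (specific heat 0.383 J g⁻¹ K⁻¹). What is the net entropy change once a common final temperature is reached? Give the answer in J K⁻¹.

ΔS_total = 2.02 J/K

Energy balance: T_f = (m₁c₁T₁ + m₂c₂T₂)/(m₁c₁ + m₂c₂) = 659.06 K.
ΔS₁ = m₁c₁ ln(T_f/T₁) = 40.6884 × ln(659.06/836) = -9.676 J/K.
ΔS₂ = m₂c₂ ln(T_f/T₂) = 84.643 × ln(659.06/574) = 11.7 J/K.
ΔS_total = -9.676 + 11.7 = 2.02 J/K.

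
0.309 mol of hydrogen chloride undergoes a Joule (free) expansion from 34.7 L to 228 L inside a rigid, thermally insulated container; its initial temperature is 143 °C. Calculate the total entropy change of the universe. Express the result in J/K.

No heat is exchanged and no work is done, so the ideal-gas temperature stays constant.
Entropy is a state function; using a reversible isothermal path, ΔS_gas = nR ln(V₂/V₁) = 0.309 × 8.314 × ln(228/34.7) = 4.84 J/K.
The insulated surroundings exchange no heat, so ΔS_surr = 0 and ΔS_universe = ΔS_gas.

ΔS_universe = 4.84 J/K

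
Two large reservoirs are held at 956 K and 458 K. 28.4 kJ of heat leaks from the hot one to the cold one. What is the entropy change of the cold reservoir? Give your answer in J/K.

The cold reservoir gains heat Q, so ΔS_cold = +Q/T_C = 28400/458 = 62 J/K.

ΔS_cold = 62 J/K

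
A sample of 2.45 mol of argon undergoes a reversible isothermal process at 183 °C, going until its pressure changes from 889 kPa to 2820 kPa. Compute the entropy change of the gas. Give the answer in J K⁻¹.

For an isothermal ideal gas ΔS_gas = nR ln(P₁/P₂) = 2.45 × 8.314 × ln(889/2820) = -23.5 J/K.

ΔS_gas = -23.5 J/K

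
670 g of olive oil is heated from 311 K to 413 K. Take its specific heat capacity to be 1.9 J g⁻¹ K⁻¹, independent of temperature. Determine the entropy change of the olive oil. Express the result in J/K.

ΔS = ∫dQ_rev/T = m c ln(T₂/T₁) = 670 × 1.9 × ln(413/311) = 361 J/K.

ΔS = 361 J/K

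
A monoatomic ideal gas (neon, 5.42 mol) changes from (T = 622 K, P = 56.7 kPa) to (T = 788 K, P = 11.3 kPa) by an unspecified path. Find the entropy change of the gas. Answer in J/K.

ΔS = 99.3 J/K

ΔS = nC_p ln(T₂/T₁) − nR ln(P₂/P₁), with C_p = 5R/2 = 20.79 J mol⁻¹ K⁻¹ for a monoatomic ideal gas.
ΔS = 5.42 × [20.79 × ln(788/622) − 8.314 × ln(11.3/56.7)] = 99.3 J/K.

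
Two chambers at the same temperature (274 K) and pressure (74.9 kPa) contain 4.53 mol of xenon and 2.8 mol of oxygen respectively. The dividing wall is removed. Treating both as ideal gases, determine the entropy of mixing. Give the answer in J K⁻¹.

ΔS_mix = 40.5 J/K

Mole fractions: x_A = 4.53/7.33 = 0.618, x_B = 0.382.
ΔS_mix = −R(n_A ln x_A + n_B ln x_B) = −8.314 × (4.53 ln 0.618 + 2.8 ln 0.382) = 40.5 J/K.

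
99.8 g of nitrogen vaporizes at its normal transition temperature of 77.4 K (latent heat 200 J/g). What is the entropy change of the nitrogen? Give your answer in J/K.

ΔS = 258 J/K

Heat absorbed by the substance: Q = mL = 99.8 × 200 = 19960 J.
At constant T, ΔS = Q_rev/T = 19960 / 77.4 = 258 J/K.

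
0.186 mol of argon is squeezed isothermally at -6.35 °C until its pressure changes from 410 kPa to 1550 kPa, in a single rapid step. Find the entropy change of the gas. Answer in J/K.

Entropy is a state function, so ΔS_gas depends only on the end states.
For an isothermal ideal gas ΔS_gas = nR ln(P₁/P₂) = 0.186 × 8.314 × ln(410/1550) = -2.06 J/K.

ΔS_gas = -2.06 J/K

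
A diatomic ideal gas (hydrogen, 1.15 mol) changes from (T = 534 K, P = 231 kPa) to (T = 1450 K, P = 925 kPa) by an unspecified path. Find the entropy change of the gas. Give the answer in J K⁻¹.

ΔS = 20.2 J/K

ΔS = nC_p ln(T₂/T₁) − nR ln(P₂/P₁), with C_p = 7R/2 = 29.1 J mol⁻¹ K⁻¹ for a diatomic ideal gas.
ΔS = 1.15 × [29.1 × ln(1450/534) − 8.314 × ln(925/231)] = 20.2 J/K.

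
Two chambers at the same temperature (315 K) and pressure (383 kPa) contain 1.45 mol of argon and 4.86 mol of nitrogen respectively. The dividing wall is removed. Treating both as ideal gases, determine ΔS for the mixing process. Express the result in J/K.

ΔS_mix = 28.3 J/K

Mole fractions: x_A = 1.45/6.31 = 0.23, x_B = 0.77.
ΔS_mix = −R(n_A ln x_A + n_B ln x_B) = −8.314 × (1.45 ln 0.23 + 4.86 ln 0.77) = 28.3 J/K.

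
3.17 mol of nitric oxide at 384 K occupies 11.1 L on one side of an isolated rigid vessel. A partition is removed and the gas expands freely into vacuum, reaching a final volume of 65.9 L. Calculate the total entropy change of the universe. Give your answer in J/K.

ΔS_universe = 46.9 J/K

For an ideal gas in free expansion Q = 0 and W = 0, so T is unchanged.
Entropy is a state function; using a reversible isothermal path, ΔS_gas = nR ln(V₂/V₁) = 3.17 × 8.314 × ln(65.9/11.1) = 46.9 J/K.
The insulated surroundings exchange no heat, so ΔS_surr = 0 and ΔS_universe = ΔS_gas.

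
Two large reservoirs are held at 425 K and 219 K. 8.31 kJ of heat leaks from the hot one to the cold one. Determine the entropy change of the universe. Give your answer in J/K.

ΔS_hot = −Q/T_H = −8310/425 = -19.55 J/K and ΔS_cold = +Q/T_C = 8310/219 = 37.95 J/K.
ΔS_total = -19.55 + 37.95 = 18.4 J/K, positive as the second law requires.

ΔS_total = 18.4 J/K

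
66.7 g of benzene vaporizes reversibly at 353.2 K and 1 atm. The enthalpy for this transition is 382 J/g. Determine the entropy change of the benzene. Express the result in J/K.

Heat absorbed by the substance: Q = mL = 66.7 × 382 = 25479.4 J.
At constant T, ΔS = Q_rev/T = 25479.4 / 353.2 = 72.1 J/K.

ΔS = 72.1 J/K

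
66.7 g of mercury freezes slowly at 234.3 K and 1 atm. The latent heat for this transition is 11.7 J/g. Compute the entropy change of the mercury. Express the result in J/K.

ΔS = -3.33 J/K

Heat released by the substance: Q = −mL = −66.7 × 11.7 = −780.39 J.
At constant T, ΔS = Q_rev/T = −780.39 / 234.3 = -3.33 J/K.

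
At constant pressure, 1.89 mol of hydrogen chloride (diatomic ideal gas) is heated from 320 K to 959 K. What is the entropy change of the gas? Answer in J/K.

ΔS = 60.4 J/K

At constant pressure, ΔS = nC_p ln(T₂/T₁) with C_p = 7R/2 = 29.1 J mol⁻¹ K⁻¹.
ΔS = 1.89 × 29.1 × ln(959/320) = 60.4 J/K.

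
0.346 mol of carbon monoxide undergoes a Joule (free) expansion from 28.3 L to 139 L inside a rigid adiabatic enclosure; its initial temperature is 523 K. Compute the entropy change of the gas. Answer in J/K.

ΔS_gas = 4.58 J/K

For an ideal gas in free expansion Q = 0 and W = 0, so T is unchanged.
Entropy is a state function; using a reversible isothermal path, ΔS_gas = nR ln(V₂/V₁) = 0.346 × 8.314 × ln(139/28.3) = 4.58 J/K.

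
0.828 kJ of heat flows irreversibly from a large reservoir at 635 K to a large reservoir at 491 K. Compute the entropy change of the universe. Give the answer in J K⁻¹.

ΔS_hot = −Q/T_H = −828/635 = -1.304 J/K and ΔS_cold = +Q/T_C = 828/491 = 1.686 J/K.
ΔS_total = -1.304 + 1.686 = 0.382 J/K, positive as the second law requires.

ΔS_total = 0.382 J/K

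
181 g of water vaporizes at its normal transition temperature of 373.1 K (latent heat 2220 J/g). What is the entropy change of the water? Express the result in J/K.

ΔS = 1080 J/K

Heat absorbed by the substance: Q = mL = 181 × 2220 = 401820 J.
At constant T, ΔS = Q_rev/T = 401820 / 373.1 = 1080 J/K.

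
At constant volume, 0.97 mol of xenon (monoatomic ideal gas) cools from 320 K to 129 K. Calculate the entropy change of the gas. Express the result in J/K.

ΔS = -11 J/K

At constant volume, ΔS = nC_V ln(T₂/T₁) with C_V = 3R/2 = 12.47 J mol⁻¹ K⁻¹.
ΔS = 0.97 × 12.47 × ln(129/320) = -11 J/K.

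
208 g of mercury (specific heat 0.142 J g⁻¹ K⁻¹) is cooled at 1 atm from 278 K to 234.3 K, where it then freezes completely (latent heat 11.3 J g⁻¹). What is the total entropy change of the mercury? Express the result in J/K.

Cooling step: ΔS₁ = m c ln(T_tr/T_i) = 208 × 0.142 × ln(234.3/278) = -5.051 J/K.
Phase change: ΔS₂ = −mL/T_tr = −208 × 11.3 / 234.3 = -10.03 J/K.
ΔS_total = (-5.051) + (-10.03) = -15.1 J/K.

ΔS = -15.1 J/K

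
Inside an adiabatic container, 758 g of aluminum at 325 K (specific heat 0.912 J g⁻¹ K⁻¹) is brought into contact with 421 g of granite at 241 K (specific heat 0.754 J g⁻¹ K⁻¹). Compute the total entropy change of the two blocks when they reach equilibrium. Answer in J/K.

Energy balance: T_f = (m₁c₁T₁ + m₂c₂T₂)/(m₁c₁ + m₂c₂) = 298.57 K.
ΔS₁ = m₁c₁ ln(T_f/T₁) = 691.296 × ln(298.57/325) = -58.64 J/K.
ΔS₂ = m₂c₂ ln(T_f/T₂) = 317.434 × ln(298.57/241) = 67.99 J/K.
ΔS_total = -58.64 + 67.99 = 9.35 J/K.

ΔS_total = 9.35 J/K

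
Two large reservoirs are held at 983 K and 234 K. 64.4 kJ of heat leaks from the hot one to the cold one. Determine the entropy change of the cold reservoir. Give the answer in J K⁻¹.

The cold reservoir gains heat Q, so ΔS_cold = +Q/T_C = 64400/234 = 275 J/K.

ΔS_cold = 275 J/K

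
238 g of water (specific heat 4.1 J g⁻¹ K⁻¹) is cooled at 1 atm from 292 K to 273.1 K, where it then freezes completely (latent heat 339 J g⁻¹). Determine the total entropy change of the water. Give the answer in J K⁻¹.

ΔS = -361 J/K

Cooling step: ΔS₁ = m c ln(T_tr/T_i) = 238 × 4.1 × ln(273.1/292) = -65.3 J/K.
Phase change: ΔS₂ = −mL/T_tr = −238 × 339 / 273.1 = -295.4 J/K.
ΔS_total = (-65.3) + (-295.4) = -361 J/K.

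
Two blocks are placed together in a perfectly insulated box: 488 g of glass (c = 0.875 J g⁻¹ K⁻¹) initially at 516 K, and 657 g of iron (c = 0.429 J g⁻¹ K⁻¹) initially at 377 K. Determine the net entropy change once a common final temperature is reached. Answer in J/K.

Energy balance: T_f = (m₁c₁T₁ + m₂c₂T₂)/(m₁c₁ + m₂c₂) = 460.73 K.
ΔS₁ = m₁c₁ ln(T_f/T₁) = 427 × ln(460.73/516) = -48.376 J/K.
ΔS₂ = m₂c₂ ln(T_f/T₂) = 281.853 × ln(460.73/377) = 56.531 J/K.
ΔS_total = -48.376 + 56.531 = 8.16 J/K.

ΔS_total = 8.16 J/K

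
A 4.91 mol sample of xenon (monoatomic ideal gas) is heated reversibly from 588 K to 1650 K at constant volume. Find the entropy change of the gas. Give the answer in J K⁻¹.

ΔS = 63.2 J/K

At constant volume, ΔS = nC_V ln(T₂/T₁) with C_V = 3R/2 = 12.47 J mol⁻¹ K⁻¹.
ΔS = 4.91 × 12.47 × ln(1650/588) = 63.2 J/K.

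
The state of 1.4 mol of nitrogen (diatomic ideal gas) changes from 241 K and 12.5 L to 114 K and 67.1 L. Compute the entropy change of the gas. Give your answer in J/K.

Entropy is a state function: ΔS = nC_V ln(T₂/T₁) + nR ln(V₂/V₁), with C_V = 5R/2 = 20.79 J mol⁻¹ K⁻¹ for a diatomic ideal gas.
ΔS = 1.4 × [20.79 × ln(114/241) + 8.314 × ln(67.1/12.5)] = -2.22 J/K.

ΔS = -2.22 J/K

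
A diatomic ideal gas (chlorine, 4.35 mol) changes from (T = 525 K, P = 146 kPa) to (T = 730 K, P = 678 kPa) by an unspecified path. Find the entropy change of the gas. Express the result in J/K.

ΔS = nC_p ln(T₂/T₁) − nR ln(P₂/P₁), with C_p = 7R/2 = 29.1 J mol⁻¹ K⁻¹ for a diatomic ideal gas.
ΔS = 4.35 × [29.1 × ln(730/525) − 8.314 × ln(678/146)] = -13.8 J/K.

ΔS = -13.8 J/K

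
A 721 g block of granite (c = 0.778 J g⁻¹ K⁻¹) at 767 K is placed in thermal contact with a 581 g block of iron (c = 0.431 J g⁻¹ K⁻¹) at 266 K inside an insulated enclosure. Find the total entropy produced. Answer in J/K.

ΔS_total = 82.5 J/K

Energy balance: T_f = (m₁c₁T₁ + m₂c₂T₂)/(m₁c₁ + m₂c₂) = 612.37 K.
ΔS₁ = m₁c₁ ln(T_f/T₁) = 560.938 × ln(612.37/767) = -126.3 J/K.
ΔS₂ = m₂c₂ ln(T_f/T₂) = 250.411 × ln(612.37/266) = 208.8 J/K.
ΔS_total = -126.3 + 208.8 = 82.5 J/K.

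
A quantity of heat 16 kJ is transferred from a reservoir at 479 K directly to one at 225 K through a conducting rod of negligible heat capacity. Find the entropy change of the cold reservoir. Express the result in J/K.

ΔS_cold = 71.1 J/K

The cold reservoir gains heat Q, so ΔS_cold = +Q/T_C = 16000/225 = 71.1 J/K.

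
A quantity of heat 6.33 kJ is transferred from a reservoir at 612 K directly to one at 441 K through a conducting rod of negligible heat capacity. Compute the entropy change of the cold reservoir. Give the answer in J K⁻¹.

ΔS_cold = 14.4 J/K

The cold reservoir gains heat Q, so ΔS_cold = +Q/T_C = 6330/441 = 14.4 J/K.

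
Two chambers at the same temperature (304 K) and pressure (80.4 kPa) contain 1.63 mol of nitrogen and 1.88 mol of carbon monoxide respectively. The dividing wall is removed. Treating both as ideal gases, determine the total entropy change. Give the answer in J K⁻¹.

ΔS_mix = 20.2 J/K

Mole fractions: x_A = 1.63/3.51 = 0.464, x_B = 0.536.
ΔS_mix = −R(n_A ln x_A + n_B ln x_B) = −8.314 × (1.63 ln 0.464 + 1.88 ln 0.536) = 20.2 J/K.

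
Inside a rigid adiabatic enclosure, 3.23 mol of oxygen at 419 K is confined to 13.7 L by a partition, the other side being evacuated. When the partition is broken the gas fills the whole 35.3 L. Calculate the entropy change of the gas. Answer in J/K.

ΔS_gas = 25.4 J/K

For an ideal gas in free expansion Q = 0 and W = 0, so T is unchanged.
Entropy is a state function; using a reversible isothermal path, ΔS_gas = nR ln(V₂/V₁) = 3.23 × 8.314 × ln(35.3/13.7) = 25.4 J/K.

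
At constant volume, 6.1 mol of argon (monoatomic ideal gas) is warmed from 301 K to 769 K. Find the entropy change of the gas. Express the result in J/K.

At constant volume, ΔS = nC_V ln(T₂/T₁) with C_V = 3R/2 = 12.47 J mol⁻¹ K⁻¹.
ΔS = 6.1 × 12.47 × ln(769/301) = 71.4 J/K.

ΔS = 71.4 J/K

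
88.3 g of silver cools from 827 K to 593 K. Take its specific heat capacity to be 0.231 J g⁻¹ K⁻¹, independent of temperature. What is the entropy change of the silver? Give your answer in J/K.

ΔS = -6.78 J/K

ΔS = ∫dQ_rev/T = m c ln(T₂/T₁) = 88.3 × 0.231 × ln(593/827) = -6.78 J/K.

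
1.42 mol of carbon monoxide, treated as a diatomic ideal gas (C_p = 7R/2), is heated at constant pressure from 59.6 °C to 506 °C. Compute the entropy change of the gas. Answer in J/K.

In kelvin: T₁ = 332.75 K, T₂ = 779.15 K. At constant pressure, ΔS = nC_p ln(T₂/T₁) with C_p = 7R/2 = 29.1 J mol⁻¹ K⁻¹.
ΔS = 1.42 × 29.1 × ln(779.15/332.75) = 35.2 J/K.

ΔS = 35.2 J/K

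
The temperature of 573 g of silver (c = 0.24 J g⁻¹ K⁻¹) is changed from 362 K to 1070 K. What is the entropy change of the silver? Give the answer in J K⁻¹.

ΔS = 149 J/K

ΔS = ∫dQ_rev/T = m c ln(T₂/T₁) = 573 × 0.24 × ln(1070/362) = 149 J/K.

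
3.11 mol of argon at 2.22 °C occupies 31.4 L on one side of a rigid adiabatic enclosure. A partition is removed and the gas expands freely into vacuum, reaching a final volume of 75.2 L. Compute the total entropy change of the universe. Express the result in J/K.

No heat is exchanged and no work is done, so the ideal-gas temperature stays constant.
Entropy is a state function; using a reversible isothermal path, ΔS_gas = nR ln(V₂/V₁) = 3.11 × 8.314 × ln(75.2/31.4) = 22.6 J/K.
The insulated surroundings exchange no heat, so ΔS_surr = 0 and ΔS_universe = ΔS_gas.

ΔS_universe = 22.6 J/K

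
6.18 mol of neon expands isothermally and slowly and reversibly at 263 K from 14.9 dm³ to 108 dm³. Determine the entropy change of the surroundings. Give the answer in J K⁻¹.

For an isothermal ideal gas ΔS_gas = nR ln(V₂/V₁) = 6.18 × 8.314 × ln(108/14.9) = 102 J/K.
The process is reversible, so ΔS_surr = −ΔS_gas = -102 J/K and ΔS_universe = 0.

ΔS_surr = -102 J/K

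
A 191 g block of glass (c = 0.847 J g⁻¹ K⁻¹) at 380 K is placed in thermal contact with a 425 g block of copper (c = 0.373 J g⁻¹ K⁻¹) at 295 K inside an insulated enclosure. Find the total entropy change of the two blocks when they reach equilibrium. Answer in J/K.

ΔS_total = 2.56 J/K

Energy balance: T_f = (m₁c₁T₁ + m₂c₂T₂)/(m₁c₁ + m₂c₂) = 337.93 K.
ΔS₁ = m₁c₁ ln(T_f/T₁) = 161.777 × ln(337.93/380) = -18.98 J/K.
ΔS₂ = m₂c₂ ln(T_f/T₂) = 158.525 × ln(337.93/295) = 21.54 J/K.
ΔS_total = -18.98 + 21.54 = 2.56 J/K.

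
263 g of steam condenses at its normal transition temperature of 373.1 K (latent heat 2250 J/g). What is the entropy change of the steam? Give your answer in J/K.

Heat released by the substance: Q = −mL = −263 × 2250 = −591750 J.
At constant T, ΔS = Q_rev/T = −591750 / 373.1 = -1590 J/K.

ΔS = -1590 J/K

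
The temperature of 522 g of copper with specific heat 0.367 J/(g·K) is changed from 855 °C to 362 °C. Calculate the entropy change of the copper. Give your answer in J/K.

ΔS = -110 J/K

In kelvin: T₁ = 1128.15 K, T₂ = 635.15 K. ΔS = ∫dQ_rev/T = m c ln(T₂/T₁) = 522 × 0.367 × ln(635.15/1128.15) = -110 J/K.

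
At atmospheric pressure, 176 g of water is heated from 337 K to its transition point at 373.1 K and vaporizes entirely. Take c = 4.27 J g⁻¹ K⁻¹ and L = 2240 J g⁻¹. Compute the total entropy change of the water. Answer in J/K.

ΔS = 1130 J/K

Warming step: ΔS₁ = m c ln(T_tr/T_i) = 176 × 4.27 × ln(373.1/337) = 76.48 J/K.
Phase change: ΔS₂ = +mL/T_tr = 176 × 2240 / 373.1 = 1057 J/K.
ΔS_total = (76.48) + (1057) = 1130 J/K.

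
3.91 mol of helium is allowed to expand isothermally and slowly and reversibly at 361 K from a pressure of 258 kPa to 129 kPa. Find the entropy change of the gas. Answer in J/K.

ΔS_gas = 22.5 J/K

For an isothermal ideal gas ΔS_gas = nR ln(P₁/P₂) = 3.91 × 8.314 × ln(258/129) = 22.5 J/K.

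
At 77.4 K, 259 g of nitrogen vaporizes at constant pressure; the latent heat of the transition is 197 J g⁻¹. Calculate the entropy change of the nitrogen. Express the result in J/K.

ΔS = 659 J/K

Heat absorbed by the substance: Q = mL = 259 × 197 = 51023 J.
At constant T, ΔS = Q_rev/T = 51023 / 77.4 = 659 J/K.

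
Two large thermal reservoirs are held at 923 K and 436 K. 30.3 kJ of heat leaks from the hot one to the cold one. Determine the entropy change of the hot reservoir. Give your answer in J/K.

ΔS_hot = -32.8 J/K

The hot reservoir loses heat Q, so ΔS_hot = −Q/T_H = −30300/923 = -32.8 J/K.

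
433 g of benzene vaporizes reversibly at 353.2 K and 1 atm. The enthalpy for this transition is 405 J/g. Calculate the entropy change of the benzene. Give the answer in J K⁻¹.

ΔS = 497 J/K

Heat absorbed by the substance: Q = mL = 433 × 405 = 175365 J.
At constant T, ΔS = Q_rev/T = 175365 / 353.2 = 497 J/K.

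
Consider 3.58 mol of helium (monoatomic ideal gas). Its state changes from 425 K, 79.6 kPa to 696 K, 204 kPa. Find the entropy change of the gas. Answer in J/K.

ΔS = nC_p ln(T₂/T₁) − nR ln(P₂/P₁), with C_p = 5R/2 = 20.79 J mol⁻¹ K⁻¹ for a monoatomic ideal gas.
ΔS = 3.58 × [20.79 × ln(696/425) − 8.314 × ln(204/79.6)] = 8.69 J/K.

ΔS = 8.69 J/K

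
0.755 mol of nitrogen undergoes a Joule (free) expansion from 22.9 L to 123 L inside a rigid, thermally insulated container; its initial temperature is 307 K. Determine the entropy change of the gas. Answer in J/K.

ΔS_gas = 10.6 J/K

For an ideal gas in free expansion Q = 0 and W = 0, so T is unchanged.
Entropy is a state function; using a reversible isothermal path, ΔS_gas = nR ln(V₂/V₁) = 0.755 × 8.314 × ln(123/22.9) = 10.6 J/K.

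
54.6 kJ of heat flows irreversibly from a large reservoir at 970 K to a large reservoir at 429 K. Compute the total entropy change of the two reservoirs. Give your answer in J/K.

ΔS_hot = −Q/T_H = −54600/970 = -56.29 J/K and ΔS_cold = +Q/T_C = 54600/429 = 127.3 J/K.
ΔS_total = -56.29 + 127.3 = 71 J/K, positive as the second law requires.

ΔS_total = 71 J/K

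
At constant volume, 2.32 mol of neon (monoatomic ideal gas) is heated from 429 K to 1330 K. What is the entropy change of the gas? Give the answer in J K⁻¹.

ΔS = 32.7 J/K

At constant volume, ΔS = nC_V ln(T₂/T₁) with C_V = 3R/2 = 12.47 J mol⁻¹ K⁻¹.
ΔS = 2.32 × 12.47 × ln(1330/429) = 32.7 J/K.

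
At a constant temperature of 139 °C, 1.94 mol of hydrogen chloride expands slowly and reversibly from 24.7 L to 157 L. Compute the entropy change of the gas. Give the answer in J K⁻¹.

ΔS_gas = 29.8 J/K

For an isothermal ideal gas ΔS_gas = nR ln(V₂/V₁) = 1.94 × 8.314 × ln(157/24.7) = 29.8 J/K.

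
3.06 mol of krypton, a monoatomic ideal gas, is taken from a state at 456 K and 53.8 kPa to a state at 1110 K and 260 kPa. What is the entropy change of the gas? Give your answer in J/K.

ΔS = 16.5 J/K

ΔS = nC_p ln(T₂/T₁) − nR ln(P₂/P₁), with C_p = 5R/2 = 20.79 J mol⁻¹ K⁻¹ for a monoatomic ideal gas.
ΔS = 3.06 × [20.79 × ln(1110/456) − 8.314 × ln(260/53.8)] = 16.5 J/K.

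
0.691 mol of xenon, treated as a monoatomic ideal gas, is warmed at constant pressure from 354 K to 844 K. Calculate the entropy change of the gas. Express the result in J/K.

At constant pressure, ΔS = nC_p ln(T₂/T₁) with C_p = 5R/2 = 20.79 J mol⁻¹ K⁻¹.
ΔS = 0.691 × 20.79 × ln(844/354) = 12.5 J/K.

ΔS = 12.5 J/K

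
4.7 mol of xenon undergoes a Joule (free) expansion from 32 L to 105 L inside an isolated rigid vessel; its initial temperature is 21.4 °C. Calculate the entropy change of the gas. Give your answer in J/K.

No heat is exchanged and no work is done, so the ideal-gas temperature stays constant.
Entropy is a state function; using a reversible isothermal path, ΔS_gas = nR ln(V₂/V₁) = 4.7 × 8.314 × ln(105/32) = 46.4 J/K.

ΔS_gas = 46.4 J/K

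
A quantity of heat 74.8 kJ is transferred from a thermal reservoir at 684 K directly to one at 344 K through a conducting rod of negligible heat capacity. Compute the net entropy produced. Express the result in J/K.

ΔS_total = 108 J/K

ΔS_hot = −Q/T_H = −74800/684 = -109.4 J/K and ΔS_cold = +Q/T_C = 74800/344 = 217.4 J/K.
ΔS_total = -109.4 + 217.4 = 108 J/K, positive as the second law requires.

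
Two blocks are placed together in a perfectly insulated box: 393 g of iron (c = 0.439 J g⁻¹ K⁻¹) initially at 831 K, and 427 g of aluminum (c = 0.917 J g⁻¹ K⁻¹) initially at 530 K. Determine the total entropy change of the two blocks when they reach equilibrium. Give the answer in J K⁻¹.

Energy balance: T_f = (m₁c₁T₁ + m₂c₂T₂)/(m₁c₁ + m₂c₂) = 622.06 K.
ΔS₁ = m₁c₁ ln(T_f/T₁) = 172.527 × ln(622.06/831) = -49.96 J/K.
ΔS₂ = m₂c₂ ln(T_f/T₂) = 391.559 × ln(622.06/530) = 62.71 J/K.
ΔS_total = -49.96 + 62.71 = 12.8 J/K.

ΔS_total = 12.8 J/K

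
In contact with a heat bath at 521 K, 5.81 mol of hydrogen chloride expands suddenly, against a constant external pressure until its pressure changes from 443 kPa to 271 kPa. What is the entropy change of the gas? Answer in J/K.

Entropy is a state function, so ΔS_gas depends only on the end states.
For an isothermal ideal gas ΔS_gas = nR ln(P₁/P₂) = 5.81 × 8.314 × ln(443/271) = 23.7 J/K.

ΔS_gas = 23.7 J/K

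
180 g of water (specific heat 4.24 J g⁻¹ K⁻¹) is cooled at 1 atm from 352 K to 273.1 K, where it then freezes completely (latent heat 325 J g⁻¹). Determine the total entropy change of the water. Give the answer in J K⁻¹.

ΔS = -408 J/K

Cooling step: ΔS₁ = m c ln(T_tr/T_i) = 180 × 4.24 × ln(273.1/352) = -193.7 J/K.
Phase change: ΔS₂ = −mL/T_tr = −180 × 325 / 273.1 = -214.2 J/K.
ΔS_total = (-193.7) + (-214.2) = -408 J/K.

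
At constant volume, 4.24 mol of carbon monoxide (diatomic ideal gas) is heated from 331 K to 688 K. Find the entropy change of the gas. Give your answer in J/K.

At constant volume, ΔS = nC_V ln(T₂/T₁) with C_V = 5R/2 = 20.79 J mol⁻¹ K⁻¹.
ΔS = 4.24 × 20.79 × ln(688/331) = 64.5 J/K.

ΔS = 64.5 J/K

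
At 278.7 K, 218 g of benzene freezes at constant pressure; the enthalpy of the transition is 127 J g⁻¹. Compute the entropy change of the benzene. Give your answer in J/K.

ΔS = -99.3 J/K

Heat released by the substance: Q = −mL = −218 × 127 = −27686 J.
At constant T, ΔS = Q_rev/T = −27686 / 278.7 = -99.3 J/K.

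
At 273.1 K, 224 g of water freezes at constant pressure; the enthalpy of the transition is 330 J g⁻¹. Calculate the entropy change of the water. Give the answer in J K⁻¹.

Heat released by the substance: Q = −mL = −224 × 330 = −73920 J.
At constant T, ΔS = Q_rev/T = −73920 / 273.1 = -271 J/K.

ΔS = -271 J/K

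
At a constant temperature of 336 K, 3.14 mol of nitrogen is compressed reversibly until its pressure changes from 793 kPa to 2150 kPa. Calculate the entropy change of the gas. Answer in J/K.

For an isothermal ideal gas ΔS_gas = nR ln(P₁/P₂) = 3.14 × 8.314 × ln(793/2150) = -26 J/K.

ΔS_gas = -26 J/K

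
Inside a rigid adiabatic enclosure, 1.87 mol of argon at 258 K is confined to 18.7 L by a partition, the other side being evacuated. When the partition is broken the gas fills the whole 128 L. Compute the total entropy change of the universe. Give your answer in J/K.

For an ideal gas in free expansion Q = 0 and W = 0, so T is unchanged.
Entropy is a state function; using a reversible isothermal path, ΔS_gas = nR ln(V₂/V₁) = 1.87 × 8.314 × ln(128/18.7) = 29.9 J/K.
The insulated surroundings exchange no heat, so ΔS_surr = 0 and ΔS_universe = ΔS_gas.

ΔS_universe = 29.9 J/K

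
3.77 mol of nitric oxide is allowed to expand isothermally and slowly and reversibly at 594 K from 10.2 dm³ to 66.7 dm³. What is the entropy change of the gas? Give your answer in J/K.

For an isothermal ideal gas ΔS_gas = nR ln(V₂/V₁) = 3.77 × 8.314 × ln(66.7/10.2) = 58.9 J/K.

ΔS_gas = 58.9 J/K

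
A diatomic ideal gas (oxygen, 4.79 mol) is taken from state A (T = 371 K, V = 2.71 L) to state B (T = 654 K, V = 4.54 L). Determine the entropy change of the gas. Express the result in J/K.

Entropy is a state function: ΔS = nC_V ln(T₂/T₁) + nR ln(V₂/V₁), with C_V = 5R/2 = 20.79 J mol⁻¹ K⁻¹ for a diatomic ideal gas.
ΔS = 4.79 × [20.79 × ln(654/371) + 8.314 × ln(4.54/2.71)] = 77 J/K.

ΔS = 77 J/K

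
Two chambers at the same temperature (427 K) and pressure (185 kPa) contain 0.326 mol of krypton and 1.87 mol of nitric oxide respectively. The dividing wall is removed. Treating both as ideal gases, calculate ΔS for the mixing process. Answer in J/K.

Mole fractions: x_A = 0.326/2.2 = 0.148, x_B = 0.852.
ΔS_mix = −R(n_A ln x_A + n_B ln x_B) = −8.314 × (0.326 ln 0.148 + 1.87 ln 0.852) = 7.67 J/K.

ΔS_mix = 7.67 J/K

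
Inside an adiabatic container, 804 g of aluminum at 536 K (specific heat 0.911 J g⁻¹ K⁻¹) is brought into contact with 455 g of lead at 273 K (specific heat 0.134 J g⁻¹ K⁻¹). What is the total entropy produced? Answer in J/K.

Energy balance: T_f = (m₁c₁T₁ + m₂c₂T₂)/(m₁c₁ + m₂c₂) = 515.79 K.
ΔS₁ = m₁c₁ ln(T_f/T₁) = 732.444 × ln(515.79/536) = -28.15 J/K.
ΔS₂ = m₂c₂ ln(T_f/T₂) = 60.97 × ln(515.79/273) = 38.79 J/K.
ΔS_total = -28.15 + 38.79 = 10.6 J/K.

ΔS_total = 10.6 J/K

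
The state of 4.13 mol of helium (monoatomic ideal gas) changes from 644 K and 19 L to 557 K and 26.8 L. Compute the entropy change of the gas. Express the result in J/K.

Entropy is a state function: ΔS = nC_V ln(T₂/T₁) + nR ln(V₂/V₁), with C_V = 3R/2 = 12.47 J mol⁻¹ K⁻¹ for a monoatomic ideal gas.
ΔS = 4.13 × [12.47 × ln(557/644) + 8.314 × ln(26.8/19)] = 4.34 J/K.

ΔS = 4.34 J/K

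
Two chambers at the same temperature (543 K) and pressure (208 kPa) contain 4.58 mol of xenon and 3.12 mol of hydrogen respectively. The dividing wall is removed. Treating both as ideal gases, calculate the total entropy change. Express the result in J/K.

Mole fractions: x_A = 4.58/7.7 = 0.595, x_B = 0.405.
ΔS_mix = −R(n_A ln x_A + n_B ln x_B) = −8.314 × (4.58 ln 0.595 + 3.12 ln 0.405) = 43.2 J/K.

ΔS_mix = 43.2 J/K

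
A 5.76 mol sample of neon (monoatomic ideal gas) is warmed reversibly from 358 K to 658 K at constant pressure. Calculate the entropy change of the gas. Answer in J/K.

At constant pressure, ΔS = nC_p ln(T₂/T₁) with C_p = 5R/2 = 20.79 J mol⁻¹ K⁻¹.
ΔS = 5.76 × 20.79 × ln(658/358) = 72.9 J/K.

ΔS = 72.9 J/K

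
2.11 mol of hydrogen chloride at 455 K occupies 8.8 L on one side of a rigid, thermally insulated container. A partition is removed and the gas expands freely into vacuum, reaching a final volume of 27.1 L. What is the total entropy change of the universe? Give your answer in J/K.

For an ideal gas in free expansion Q = 0 and W = 0, so T is unchanged.
Entropy is a state function; using a reversible isothermal path, ΔS_gas = nR ln(V₂/V₁) = 2.11 × 8.314 × ln(27.1/8.8) = 19.7 J/K.
The insulated surroundings exchange no heat, so ΔS_surr = 0 and ΔS_universe = ΔS_gas.

ΔS_universe = 19.7 J/K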